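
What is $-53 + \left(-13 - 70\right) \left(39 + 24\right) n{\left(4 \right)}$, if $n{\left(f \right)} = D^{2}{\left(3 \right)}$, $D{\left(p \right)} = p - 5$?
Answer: $-20969$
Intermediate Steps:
$D{\left(p \right)} = -5 + p$
$n{\left(f \right)} = 4$ ($n{\left(f \right)} = \left(-5 + 3\right)^{2} = \left(-2\right)^{2} = 4$)
$-53 + \left(-13 - 70\right) \left(39 + 24\right) n{\left(4 \right)} = -53 + \left(-13 - 70\right) \left(39 + 24\right) 4 = -53 + \left(-83\right) 63 \cdot 4 = -53 - 20916 = -20969$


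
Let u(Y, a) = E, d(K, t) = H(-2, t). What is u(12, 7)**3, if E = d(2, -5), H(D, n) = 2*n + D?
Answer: -1728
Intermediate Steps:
H(D, n) = D + 2*n
d(K, t) = -2 + 2*t
E = -12 (E = -2 + 2*(-5) = -2 - 10 = -12)
u(Y, a) = -12
u(12, 7)**3 = (-12)**3 = -1728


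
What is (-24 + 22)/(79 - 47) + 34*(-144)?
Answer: -78337/16 ≈ -4896.1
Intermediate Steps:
(-24 + 22)/(79 - 47) + 34*(-144) = -2/32 - 4896 = -2*1/32 - 4896 = -1/16 - 4896 = -78337/16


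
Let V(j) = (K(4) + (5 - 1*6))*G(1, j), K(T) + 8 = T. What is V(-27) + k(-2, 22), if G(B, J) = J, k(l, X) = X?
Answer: 157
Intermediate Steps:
K(T) = -8 + T
V(j) = -5*j (V(j) = ((-8 + 4) + (5 - 1*6))*j = (-4 + (5 - 6))*j = (-4 - 1)*j = -5*j)
V(-27) + k(-2, 22) = -5*(-27) + 22 = 135 + 22 = 157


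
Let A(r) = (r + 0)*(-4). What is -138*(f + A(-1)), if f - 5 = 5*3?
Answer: -3312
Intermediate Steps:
f = 20 (f = 5 + 5*3 = 5 + 15 = 20)
A(r) = -4*r (A(r) = r*(-4) = -4*r)
-138*(f + A(-1)) = -138*(20 - 4*(-1)) = -138*(20 + 4) = -138*24 = -3312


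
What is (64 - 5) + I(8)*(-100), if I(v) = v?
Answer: -741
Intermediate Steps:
(64 - 5) + I(8)*(-100) = (64 - 5) + 8*(-100) = 59 - 800 = -741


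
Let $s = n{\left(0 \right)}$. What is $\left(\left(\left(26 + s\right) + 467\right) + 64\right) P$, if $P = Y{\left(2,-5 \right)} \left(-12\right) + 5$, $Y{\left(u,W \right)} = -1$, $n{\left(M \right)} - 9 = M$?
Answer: $9622$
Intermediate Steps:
$n{\left(M \right)} = 9 + M$
$s = 9$ ($s = 9 + 0 = 9$)
$P = 17$ ($P = \left(-1\right) \left(-12\right) + 5 = 12 + 5 = 17$)
$\left(\left(\left(26 + s\right) + 467\right) + 64\right) P = \left(\left(\left(26 + 9\right) + 467\right) + 64\right) 17 = \left(\left(35 + 467\right) + 64\right) 17 = \left(502 + 64\right) 17 = 566 \cdot 17 = 9622$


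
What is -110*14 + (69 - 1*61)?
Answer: -1532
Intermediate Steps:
-110*14 + (69 - 1*61) = -1540 + (69 - 61) = -1540 + 8 = -1532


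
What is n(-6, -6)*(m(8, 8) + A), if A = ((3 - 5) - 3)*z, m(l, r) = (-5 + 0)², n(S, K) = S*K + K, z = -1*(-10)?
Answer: -750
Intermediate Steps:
z = 10
n(S, K) = K + K*S (n(S, K) = K*S + K = K + K*S)
m(l, r) = 25 (m(l, r) = (-5)² = 25)
A = -50 (A = ((3 - 5) - 3)*10 = (-2 - 3)*10 = -5*10 = -50)
n(-6, -6)*(m(8, 8) + A) = (-6*(1 - 6))*(25 - 50) = -6*(-5)*(-25) = 30*(-25) = -750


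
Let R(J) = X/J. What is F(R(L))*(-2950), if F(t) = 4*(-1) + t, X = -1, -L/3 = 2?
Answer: 33925/3 ≈ 11308.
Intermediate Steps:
L = -6 (L = -3*2 = -6)
R(J) = -1/J
F(t) = -4 + t
F(R(L))*(-2950) = (-4 - 1/(-6))*(-2950) = (-4 - 1*(-⅙))*(-2950) = (-4 + ⅙)*(-2950) = -23/6*(-2950) = 33925/3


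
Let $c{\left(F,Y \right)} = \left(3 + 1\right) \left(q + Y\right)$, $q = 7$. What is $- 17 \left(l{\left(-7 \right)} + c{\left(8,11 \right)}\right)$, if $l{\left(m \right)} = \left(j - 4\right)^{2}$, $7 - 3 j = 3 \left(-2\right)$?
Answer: $- \frac{11033}{9} \approx -1225.9$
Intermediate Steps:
$j = \frac{13}{3}$ ($j = \frac{7}{3} - \frac{3 \left(-2\right)}{3} = \frac{7}{3} - -2 = \frac{7}{3} + 2 = \frac{13}{3} \approx 4.3333$)
$c{\left(F,Y \right)} = 28 + 4 Y$ ($c{\left(F,Y \right)} = \left(3 + 1\right) \left(7 + Y\right) = 4 \left(7 + Y\right) = 28 + 4 Y$)
$l{\left(m \right)} = \frac{1}{9}$ ($l{\left(m \right)} = \left(\frac{13}{3} - 4\right)^{2} = \left(\frac{1}{3}\right)^{2} = \frac{1}{9}$)
$- 17 \left(l{\left(-7 \right)} + c{\left(8,11 \right)}\right) = - 17 \left(\frac{1}{9} + \left(28 + 4 \cdot 11\right)\right) = - 17 \left(\frac{1}{9} + \left(28 + 44\right)\right) = - 17 \left(\frac{1}{9} + 72\right) = \left(-17\right) \frac{649}{9} = - \frac{11033}{9}$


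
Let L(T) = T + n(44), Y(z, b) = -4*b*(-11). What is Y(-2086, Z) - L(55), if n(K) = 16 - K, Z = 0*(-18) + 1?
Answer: 17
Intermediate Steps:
Z = 1 (Z = 0 + 1 = 1)
Y(z, b) = 44*b
L(T) = -28 + T (L(T) = T + (16 - 1*44) = T + (16 - 44) = T - 28 = -28 + T)
Y(-2086, Z) - L(55) = 44*1 - (-28 + 55) = 44 - 1*27 = 44 - 27 = 17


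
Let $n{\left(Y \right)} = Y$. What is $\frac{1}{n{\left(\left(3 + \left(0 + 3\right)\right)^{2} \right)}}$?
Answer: $\frac{1}{36} \approx 0.027778$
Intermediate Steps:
$\frac{1}{n{\left(\left(3 + \left(0 + 3\right)\right)^{2} \right)}} = \frac{1}{\left(3 + \left(0 + 3\right)\right)^{2}} = \frac{1}{\left(3 + 3\right)^{2}} = \frac{1}{6^{2}} = \frac{1}{36}$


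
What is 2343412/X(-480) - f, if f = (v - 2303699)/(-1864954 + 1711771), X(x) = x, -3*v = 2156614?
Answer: -90105428539/18381960 ≈ -4901.8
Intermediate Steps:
v = -2156614/3 (v = -⅓*2156614 = -2156614/3 ≈ -7.1887e+5)
f = 9067711/459549 (f = (-2156614/3 - 2303699)/(-1864954 + 1711771) = -9067711/3/(-153183) = -9067711/3*(-1/153183) = 9067711/459549 ≈ 19.732)
2343412/X(-480) - f = 2343412/(-480) - 1*9067711/459549 = 2343412*(-1/480) - 9067711/459549 = -585853/120 - 9067711/459549 = -90105428539/18381960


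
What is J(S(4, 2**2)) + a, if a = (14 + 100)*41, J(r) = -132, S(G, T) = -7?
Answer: 4542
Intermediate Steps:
a = 4674 (a = 114*41 = 4674)
J(S(4, 2**2)) + a = -132 + 4674 = 4542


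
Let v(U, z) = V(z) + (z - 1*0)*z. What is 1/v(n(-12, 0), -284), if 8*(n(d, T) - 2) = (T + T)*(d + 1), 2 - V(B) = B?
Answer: 1/80942 ≈ 1.2355e-5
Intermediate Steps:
V(B) = 2 - B
n(d, T) = 2 + T*(1 + d)/4 (n(d, T) = 2 + ((T + T)*(d + 1))/8 = 2 + ((2*T)*(1 + d))/8 = 2 + (2*T*(1 + d))/8 = 2 + T*(1 + d)/4)
v(U, z) = 2 + z² - z (v(U, z) = (2 - z) + (z - 1*0)*z = (2 - z) + (z + 0)*z = (2 - z) + z*z = (2 - z) + z² = 2 + z² - z)
1/v(n(-12, 0), -284) = 1/(2 + (-284)² - 1*(-284)) = 1/(2 + 80656 + 284) = 1/80942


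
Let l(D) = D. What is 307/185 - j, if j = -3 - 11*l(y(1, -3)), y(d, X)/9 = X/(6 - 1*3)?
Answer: -17453/185 ≈ -94.341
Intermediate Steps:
y(d, X) = 3*X (y(d, X) = 9*(X/(6 - 1*3)) = 9*(X/(6 - 3)) = 9*(X/3) = 3*X)
j = 96 (j = -3 - 33*(-3) = -3 - 11*(-9) = -3 + 99 = 96)
307/185 - j = 307/185 - 1*96 = 307*(1/185) - 96 = 307/185 - 96 = -17453/185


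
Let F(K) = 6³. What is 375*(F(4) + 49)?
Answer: 99375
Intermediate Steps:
F(K) = 216
375*(F(4) + 49) = 375*(216 + 49) = 375*265 = 99375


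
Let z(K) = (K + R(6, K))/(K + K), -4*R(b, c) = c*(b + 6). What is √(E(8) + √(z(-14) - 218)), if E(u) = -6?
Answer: √(-6 + I*√219) ≈ 2.2326 + 3.3143*I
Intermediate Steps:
R(b, c) = -c*(6 + b)/4 (R(b, c) = -c*(b + 6)/4 = -c*(6 + b)/4)
z(K) = -1 (z(K) = (K - K*(6 + 6)/4)/(K + K) = (K - ¼*K*12)/((2*K)) = (K - 3*K)*(1/(2*K)) = (-2*K)*(1/(2*K)) = -1)
√(E(8) + √(z(-14) - 218)) = √(-6 + √(-1 - 218)) = √(-6 + √(-219)) = √(-6 + I*√219)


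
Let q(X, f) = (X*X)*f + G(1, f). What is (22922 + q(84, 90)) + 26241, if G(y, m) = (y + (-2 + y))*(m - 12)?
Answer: 684203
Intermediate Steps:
G(y, m) = (-12 + m)*(-2 + 2*y) (G(y, m) = (-2 + 2*y)*(-12 + m) = (-12 + m)*(-2 + 2*y))
q(X, f) = f*X² (q(X, f) = (X*X)*f + (24 - 24*1 - 2*f + 2*f*1) = X²*f + (24 - 24 - 2*f + 2*f) = f*X² + 0 = f*X²)
(22922 + q(84, 90)) + 26241 = (22922 + 90*84²) + 26241 = (22922 + 90*7056) + 26241 = (22922 + 635040) + 26241 = 657962 + 26241 = 684203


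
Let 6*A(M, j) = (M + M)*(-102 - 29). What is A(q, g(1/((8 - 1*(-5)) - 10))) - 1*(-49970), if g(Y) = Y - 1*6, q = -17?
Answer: 152137/3 ≈ 50712.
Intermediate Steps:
g(Y) = -6 + Y (g(Y) = Y - 6 = -6 + Y)
A(M, j) = -131*M/3 (A(M, j) = ((M + M)*(-102 - 29))/6 = ((2*M)*(-131))/6 = (-262*M)/6 = -131*M/3)
A(q, g(1/((8 - 1*(-5)) - 10))) - 1*(-49970) = -131/3*(-17) - 1*(-49970) = 2227/3 + 49970 = 152137/3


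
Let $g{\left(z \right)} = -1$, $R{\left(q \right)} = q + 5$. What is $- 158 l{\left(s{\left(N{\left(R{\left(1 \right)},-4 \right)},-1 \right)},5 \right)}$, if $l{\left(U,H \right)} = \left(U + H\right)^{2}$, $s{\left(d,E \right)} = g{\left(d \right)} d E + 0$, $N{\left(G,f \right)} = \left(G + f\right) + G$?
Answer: $-26702$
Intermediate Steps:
$R{\left(q \right)} = 5 + q$
$N{\left(G,f \right)} = f + 2 G$
$s{\left(d,E \right)} = - E d$ ($s{\left(d,E \right)} = - d E + 0 = - E d + 0 = - E d$)
$l{\left(U,H \right)} = \left(H + U\right)^{2}$
$- 158 l{\left(s{\left(N{\left(R{\left(1 \right)},-4 \right)},-1 \right)},5 \right)} = - 158 \left(5 - - (-4 + 2 \left(5 + 1\right))\right)^{2} = - 158 \left(5 - - (-4 + 2 \cdot 6)\right)^{2} = - 158 \left(5 - - (-4 + 12)\right)^{2} = - 158 \left(5 - \left(-1\right) 8\right)^{2} = - 158 \left(5 + 8\right)^{2} = - 158 \cdot 13^{2} = \left(-158\right) 169 = -26702$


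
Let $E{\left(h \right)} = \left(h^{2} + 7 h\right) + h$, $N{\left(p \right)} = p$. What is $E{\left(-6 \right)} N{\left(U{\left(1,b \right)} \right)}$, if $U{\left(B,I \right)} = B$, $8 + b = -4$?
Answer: $-12$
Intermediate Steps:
$b = -12$ ($b = -8 - 4 = -12$)
$E{\left(h \right)} = h^{2} + 8 h$
$E{\left(-6 \right)} N{\left(U{\left(1,b \right)} \right)} = - 6 \left(8 - 6\right) 1 = \left(-6\right) 2 \cdot 1 = \left(-12\right) 1 = -12$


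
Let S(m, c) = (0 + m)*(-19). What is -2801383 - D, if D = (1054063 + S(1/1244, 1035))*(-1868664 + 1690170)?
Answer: 117023774781965/622 ≈ 1.8814e+11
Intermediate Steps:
S(m, c) = -19*m (S(m, c) = m*(-19) = -19*m)
D = -117025517242191/622 (D = (1054063 - 19/1244)*(-1868664 + 1690170) = (1054063 - 19*1/1244)*(-178494) = (1054063 - 19/1244)*(-178494) = (1311254353/1244)*(-178494) = -117025517242191/622 ≈ -1.8814e+11)
-2801383 - D = -2801383 - 1*(-117025517242191/622) = -2801383 + 117025517242191/622 = 117023774781965/622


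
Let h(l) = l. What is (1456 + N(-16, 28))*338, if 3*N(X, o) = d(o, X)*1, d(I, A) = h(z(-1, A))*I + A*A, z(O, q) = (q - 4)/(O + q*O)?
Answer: 4650880/9 ≈ 5.1676e+5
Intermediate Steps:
z(O, q) = (-4 + q)/(O + O*q)
d(I, A) = A² - I*(-4 + A)/(1 + A) (d(I, A) = ((-4 + A)/((-1)*(1 + A)))*I + A*A = (-(-4 + A)/(1 + A))*I + A² = -I*(-4 + A)/(1 + A) + A² = A² - I*(-4 + A)/(1 + A))
N(X, o) = (o*(4 - X) + X²*(1 + X))/(3*(1 + X)) (N(X, o) = (((o*(4 - X) + X²*(1 + X))/(1 + X))*1)/3 = ((o*(4 - X) + X²*(1 + X))/(1 + X))/3 = (o*(4 - X) + X²*(1 + X))/(3*(1 + X)))
(1456 + N(-16, 28))*338 = (1456 + (28*(4 - 1*(-16)) + (-16)²*(1 - 16))/(3*(1 - 16)))*338 = (1456 + (⅓)*(28*(4 + 16) + 256*(-15))/(-15))*338 = (1456 + (⅓)*(-1/15)*(28*20 - 3840))*338 = (1456 + (⅓)*(-1/15)*(560 - 3840))*338 = (1456 + (⅓)*(-1/15)*(-3280))*338 = (1456 + 656/9)*338 = (13760/9)*338 = 4650880/9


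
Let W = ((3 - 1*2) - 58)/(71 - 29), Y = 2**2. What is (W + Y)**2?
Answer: 1369/196 ≈ 6.9847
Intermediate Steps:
Y = 4
W = -19/14 (W = ((3 - 2) - 58)/42 = (1 - 58)*(1/42) = -57*1/42 = -19/14 ≈ -1.3571)
(W + Y)**2 = (-19/14 + 4)**2 = (37/14)**2 = 1369/196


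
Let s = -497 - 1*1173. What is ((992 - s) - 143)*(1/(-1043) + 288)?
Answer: 756664777/1043 ≈ 7.2547e+5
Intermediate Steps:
s = -1670 (s = -497 - 1173 = -1670)
((992 - s) - 143)*(1/(-1043) + 288) = ((992 - 1*(-1670)) - 143)*(1/(-1043) + 288) = ((992 + 1670) - 143)*(-1/1043 + 288) = (2662 - 143)*(300383/1043) = 2519*(300383/1043) = 756664777/1043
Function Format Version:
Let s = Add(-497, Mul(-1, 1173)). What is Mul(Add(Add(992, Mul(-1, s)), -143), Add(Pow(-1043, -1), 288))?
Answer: Rational(756664777, 1043) ≈ 7.2547e+5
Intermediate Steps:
s = -1670 (s = Add(-497, -1173) = -1670)
Mul(Add(Add(992, Mul(-1, s)), -143), Add(Pow(-1043, -1), 288)) = Mul(Add(Add(992, Mul(-1, -1670)), -143), Add(Pow(-1043, -1), 288)) = Mul(Add(Add(992, 1670), -143), Add(Rational(-1, 1043), 288)) = Mul(Add(2662, -143), Rational(300383, 1043)) = Mul(2519, Rational(300383, 1043)) = Rational(756664777, 1043)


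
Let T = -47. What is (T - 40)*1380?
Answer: -120060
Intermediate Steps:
(T - 40)*1380 = (-47 - 40)*1380 = -87*1380 = -120060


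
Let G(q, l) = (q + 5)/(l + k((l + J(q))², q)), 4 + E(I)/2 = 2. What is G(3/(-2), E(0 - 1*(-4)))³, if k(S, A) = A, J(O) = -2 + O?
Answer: -343/1331 ≈ -0.25770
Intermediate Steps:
E(I) = -4 (E(I) = -8 + 2*2 = -8 + 4 = -4)
G(q, l) = (5 + q)/(l + q) (G(q, l) = (q + 5)/(l + q) = (5 + q)/(l + q))
G(3/(-2), E(0 - 1*(-4)))³ = ((5 + 3/(-2))/(-4 + 3/(-2)))³ = ((5 + 3*(-½))/(-4 + 3*(-½)))³ = ((5 - 3/2)/(-4 - 3/2))³ = ((7/2)/(-11/2))³ = (-2/11*7/2)³ = (-7/11)³ = -343/1331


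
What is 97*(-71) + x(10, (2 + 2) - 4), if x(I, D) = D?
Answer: -6887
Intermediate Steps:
97*(-71) + x(10, (2 + 2) - 4) = 97*(-71) + ((2 + 2) - 4) = -6887 + (4 - 4) = -6887 + 0 = -6887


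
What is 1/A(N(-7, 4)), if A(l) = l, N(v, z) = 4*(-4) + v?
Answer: -1/23 ≈ -0.043478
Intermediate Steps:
N(v, z) = -16 + v
1/A(N(-7, 4)) = 1/(-16 - 7) = 1/(-23) = -1/23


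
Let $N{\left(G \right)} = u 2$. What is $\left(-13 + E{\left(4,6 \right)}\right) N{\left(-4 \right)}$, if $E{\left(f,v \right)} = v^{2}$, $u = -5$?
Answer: $-230$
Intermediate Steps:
$N{\left(G \right)} = -10$ ($N{\left(G \right)} = \left(-5\right) 2 = -10$)
$\left(-13 + E{\left(4,6 \right)}\right) N{\left(-4 \right)} = \left(-13 + 6^{2}\right) \left(-10\right) = \left(-13 + 36\right) \left(-10\right) = 23 \left(-10\right) = -230$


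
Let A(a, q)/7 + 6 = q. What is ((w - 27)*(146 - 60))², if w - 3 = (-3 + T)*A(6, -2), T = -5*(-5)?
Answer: 11667456256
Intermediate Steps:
A(a, q) = -42 + 7*q
T = 25
w = -1229 (w = 3 + (-3 + 25)*(-42 + 7*(-2)) = 3 + 22*(-42 - 14) = 3 + 22*(-56) = 3 - 1232 = -1229)
((w - 27)*(146 - 60))² = ((-1229 - 27)*(146 - 60))² = (-1256*86)² = (-108016)² = 11667456256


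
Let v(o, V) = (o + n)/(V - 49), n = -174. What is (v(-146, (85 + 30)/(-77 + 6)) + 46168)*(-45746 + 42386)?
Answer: -92932286720/599 ≈ -1.5515e+8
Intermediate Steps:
v(o, V) = (-174 + o)/(-49 + V) (v(o, V) = (o - 174)/(V - 49) = (-174 + o)/(-49 + V))
(v(-146, (85 + 30)/(-77 + 6)) + 46168)*(-45746 + 42386) = ((-174 - 146)/(-49 + (85 + 30)/(-77 + 6)) + 46168)*(-45746 + 42386) = (-320/(-49 + 115/(-71)) + 46168)*(-3360) = (-320/(-49 + 115*(-1/71)) + 46168)*(-3360) = (-320/(-49 - 115/71) + 46168)*(-3360) = (-320/(-3594/71) + 46168)*(-3360) = (-71/3594*(-320) + 46168)*(-3360) = (11360/1797 + 46168)*(-3360) = (82975256/1797)*(-3360) = -92932286720/599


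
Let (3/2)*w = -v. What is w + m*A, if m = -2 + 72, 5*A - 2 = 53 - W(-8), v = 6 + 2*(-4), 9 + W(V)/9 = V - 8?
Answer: 11764/3 ≈ 3921.3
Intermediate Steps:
W(V) = -153 + 9*V (W(V) = -81 + 9*(V - 8) = -81 + 9*(-8 + V) = -81 + (-72 + 9*V) = -153 + 9*V)
v = -2 (v = 6 - 8 = -2)
w = 4/3 (w = 2*(-1*(-2))/3 = (⅔)*2 = 4/3 ≈ 1.3333)
A = 56 (A = ⅖ + (53 - (-153 + 9*(-8)))/5 = ⅖ + (53 - (-153 - 72))/5 = ⅖ + (53 - 1*(-225))/5 = ⅖ + (53 + 225)/5 = ⅖ + (⅕)*278 = ⅖ + 278/5 = 56)
m = 70
w + m*A = 4/3 + 70*56 = 4/3 + 3920 = 11764/3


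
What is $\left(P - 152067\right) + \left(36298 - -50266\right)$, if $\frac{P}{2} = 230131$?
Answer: $394759$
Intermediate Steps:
$P = 460262$ ($P = 2 \cdot 230131 = 460262$)
$\left(P - 152067\right) + \left(36298 - -50266\right) = \left(460262 - 152067\right) + \left(36298 - -50266\right) = 308195 + \left(36298 + 50266\right) = 308195 + 86564 = 394759$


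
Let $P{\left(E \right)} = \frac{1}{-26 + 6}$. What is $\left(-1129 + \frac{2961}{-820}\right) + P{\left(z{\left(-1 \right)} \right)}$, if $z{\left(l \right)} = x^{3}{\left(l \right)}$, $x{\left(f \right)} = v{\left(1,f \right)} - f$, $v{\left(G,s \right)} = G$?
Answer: $- \frac{464391}{410} \approx -1132.7$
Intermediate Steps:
$x{\left(f \right)} = 1 - f$
$z{\left(l \right)} = \left(1 - l\right)^{3}$
$P{\left(E \right)} = - \frac{1}{20}$ ($P{\left(E \right)} = \frac{1}{-20} = - \frac{1}{20}$)
$\left(-1129 + \frac{2961}{-820}\right) + P{\left(z{\left(-1 \right)} \right)} = \left(-1129 + \frac{2961}{-820}\right) - \frac{1}{20} = \left(-1129 + 2961 \left(- \frac{1}{820}\right)\right) - \frac{1}{20} = \left(-1129 - \frac{2961}{820}\right) - \frac{1}{20} = - \frac{928741}{820} - \frac{1}{20} = - \frac{464391}{410}$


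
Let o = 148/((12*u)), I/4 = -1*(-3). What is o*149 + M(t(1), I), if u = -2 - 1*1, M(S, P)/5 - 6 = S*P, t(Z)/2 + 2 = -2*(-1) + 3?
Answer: -2003/9 ≈ -222.56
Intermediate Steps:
I = 12 (I = 4*(-1*(-3)) = 4*3 = 12)
t(Z) = 6 (t(Z) = -4 + 2*(-2*(-1) + 3) = -4 + 2*(2 + 3) = -4 + 2*5 = -4 + 10 = 6)
M(S, P) = 30 + 5*P*S (M(S, P) = 30 + 5*(S*P) = 30 + 5*(P*S) = 30 + 5*P*S)
u = -3 (u = -2 - 1 = -3)
o = -37/9 (o = 148/((12*(-3))) = 148/(-36) = 148*(-1/36) = -37/9 ≈ -4.1111)
o*149 + M(t(1), I) = -37/9*149 + (30 + 5*12*6) = -5513/9 + (30 + 360) = -5513/9 + 390 = -2003/9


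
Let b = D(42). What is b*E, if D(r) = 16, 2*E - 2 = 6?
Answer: 64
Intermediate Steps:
E = 4 (E = 1 + (½)*6 = 1 + 3 = 4)
b = 16
b*E = 16*4 = 64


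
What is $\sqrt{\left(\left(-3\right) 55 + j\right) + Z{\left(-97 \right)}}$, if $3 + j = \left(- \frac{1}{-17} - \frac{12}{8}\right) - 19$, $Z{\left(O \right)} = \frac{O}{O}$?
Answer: $\frac{i \sqrt{216682}}{34} \approx 13.691 i$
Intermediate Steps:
$Z{\left(O \right)} = 1$
$j = - \frac{797}{34}$ ($j = -3 - \frac{695}{34} = - \frac{797}{34} \approx -23.441$)
$\sqrt{\left(\left(-3\right) 55 + j\right) + Z{\left(-97 \right)}} = \sqrt{\left(\left(-3\right) 55 - \frac{797}{34}\right) + 1} = \sqrt{\left(-165 - \frac{797}{34}\right) + 1} = \sqrt{- \frac{6407}{34} + 1} = \sqrt{- \frac{6373}{34}} = \frac{i \sqrt{216682}}{34}$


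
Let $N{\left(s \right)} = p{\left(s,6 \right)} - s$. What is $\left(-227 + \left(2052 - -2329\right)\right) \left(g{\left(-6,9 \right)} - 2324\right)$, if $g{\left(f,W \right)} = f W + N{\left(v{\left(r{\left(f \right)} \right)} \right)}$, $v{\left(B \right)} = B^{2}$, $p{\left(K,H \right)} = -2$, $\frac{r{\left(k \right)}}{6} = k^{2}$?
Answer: $-203695544$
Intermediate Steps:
$r{\left(k \right)} = 6 k^{2}$
$N{\left(s \right)} = -2 - s$
$g{\left(f,W \right)} = -2 - 36 f^{4} + W f$ ($g{\left(f,W \right)} = f W - \left(2 + \left(6 f^{2}\right)^{2}\right) = W f - \left(2 + 36 f^{4}\right) = -2 - 36 f^{4} + W f$)
$\left(-227 + \left(2052 - -2329\right)\right) \left(g{\left(-6,9 \right)} - 2324\right) = \left(-227 + \left(2052 - -2329\right)\right) \left(\left(-2 - 36 \left(-6\right)^{4} + 9 \left(-6\right)\right) - 2324\right) = \left(-227 + \left(2052 + 2329\right)\right) \left(\left(-2 - 46656 - 54\right) - 2324\right) = \left(-227 + 4381\right) \left(\left(-2 - 46656 - 54\right) - 2324\right) = 4154 \left(-46712 - 2324\right) = 4154 \left(-49036\right) = -203695544$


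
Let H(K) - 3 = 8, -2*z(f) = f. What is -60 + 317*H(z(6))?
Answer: 3427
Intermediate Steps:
z(f) = -f/2
H(K) = 11 (H(K) = 3 + 8 = 11)
-60 + 317*H(z(6)) = -60 + 317*11 = -60 + 3487 = 3427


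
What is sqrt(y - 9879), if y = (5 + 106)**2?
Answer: sqrt(2442) ≈ 49.417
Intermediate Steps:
y = 12321 (y = 111**2 = 12321)
sqrt(y - 9879) = sqrt(12321 - 9879) = sqrt(2442)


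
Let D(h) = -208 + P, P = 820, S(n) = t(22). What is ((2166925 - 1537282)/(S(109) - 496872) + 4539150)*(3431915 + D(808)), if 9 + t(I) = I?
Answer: 7741436153516833089/496859 ≈ 1.5581e+13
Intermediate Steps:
t(I) = -9 + I
S(n) = 13 (S(n) = -9 + 22 = 13)
D(h) = 612 (D(h) = -208 + 820 = 612)
((2166925 - 1537282)/(S(109) - 496872) + 4539150)*(3431915 + D(808)) = ((2166925 - 1537282)/(13 - 496872) + 4539150)*(3431915 + 612) = (629643/(-496859) + 4539150)*3432527 = (629643*(-1/496859) + 4539150)*3432527 = (-629643/496859 + 4539150)*3432527 = (2255316900207/496859)*3432527 = 7741436153516833089/496859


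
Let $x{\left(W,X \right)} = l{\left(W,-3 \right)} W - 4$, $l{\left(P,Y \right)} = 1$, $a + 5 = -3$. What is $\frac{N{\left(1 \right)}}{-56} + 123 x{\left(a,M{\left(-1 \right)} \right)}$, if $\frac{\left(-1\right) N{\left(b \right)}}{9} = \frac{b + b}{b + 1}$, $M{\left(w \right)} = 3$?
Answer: $- \frac{82647}{56} \approx -1475.8$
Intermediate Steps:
$a = -8$ ($a = -5 - 3 = -8$)
$N{\left(b \right)} = - \frac{18 b}{1 + b}$ ($N{\left(b \right)} = - 9 \frac{b + b}{b + 1} = - 9 \frac{2 b}{1 + b} = - \frac{18 b}{1 + b}$)
$x{\left(W,X \right)} = -4 + W$ ($x{\left(W,X \right)} = 1 W - 4 = W - 4 = -4 + W$)
$\frac{N{\left(1 \right)}}{-56} + 123 x{\left(a,M{\left(-1 \right)} \right)} = \frac{\left(-18\right) 1 \frac{1}{1 + 1}}{-56} + 123 \left(-4 - 8\right) = \left(-18\right) 1 \cdot \frac{1}{2} \left(- \frac{1}{56}\right) + 123 \left(-12\right) = \left(-18\right) 1 \cdot \frac{1}{2} \left(- \frac{1}{56}\right) - 1476 = \left(-9\right) \left(- \frac{1}{56}\right) - 1476 = \frac{9}{56} - 1476 = - \frac{82647}{56}$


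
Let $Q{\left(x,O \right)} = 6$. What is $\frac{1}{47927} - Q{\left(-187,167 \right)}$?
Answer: $- \frac{287561}{47927} \approx -6.0$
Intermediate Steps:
$\frac{1}{47927} - Q{\left(-187,167 \right)} = \frac{1}{47927} - 6 = - \frac{287561}{47927}$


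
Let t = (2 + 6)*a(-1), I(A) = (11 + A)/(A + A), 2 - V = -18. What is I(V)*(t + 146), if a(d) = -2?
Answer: 403/4 ≈ 100.75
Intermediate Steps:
V = 20 (V = 2 - 1*(-18) = 2 + 18 = 20)
I(A) = (11 + A)/(2*A) (I(A) = (11 + A)/((2*A)) = (11 + A)*(1/(2*A)) = (11 + A)/(2*A))
t = -16 (t = (2 + 6)*(-2) = 8*(-2) = -16)
I(V)*(t + 146) = ((½)*(11 + 20)/20)*(-16 + 146) = ((½)*(1/20)*31)*130 = (31/40)*130 = 403/4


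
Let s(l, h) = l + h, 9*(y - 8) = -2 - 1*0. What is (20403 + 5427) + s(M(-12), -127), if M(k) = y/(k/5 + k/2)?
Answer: 693956/27 ≈ 25702.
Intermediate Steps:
y = 70/9 (y = 8 + (-2 - 1*0)/9 = 8 + (-2 + 0)/9 = 8 + (1/9)*(-2) = 8 - 2/9 = 70/9 ≈ 7.7778)
M(k) = 100/(9*k) (M(k) = 70/(9*(k/5 + k/2)) = 70/(9*((7*k/10))) = 70*(10/(7*k))/9 = 100/(9*k))
s(l, h) = h + l
(20403 + 5427) + s(M(-12), -127) = (20403 + 5427) + (-127 + (100/9)/(-12)) = 25830 + (-127 + (100/9)*(-1/12)) = 25830 + (-127 - 25/27) = 25830 - 3454/27 = 693956/27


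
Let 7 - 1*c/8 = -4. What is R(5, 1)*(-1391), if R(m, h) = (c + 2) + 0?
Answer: -125190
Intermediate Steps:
c = 88 (c = 56 - 8*(-4) = 56 + 32 = 88)
R(m, h) = 90 (R(m, h) = (88 + 2) + 0 = 90 + 0 = 90)
R(5, 1)*(-1391) = 90*(-1391) = -125190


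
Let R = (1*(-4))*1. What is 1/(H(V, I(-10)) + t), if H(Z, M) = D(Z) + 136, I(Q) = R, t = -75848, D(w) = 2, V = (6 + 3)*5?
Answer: -1/75710 ≈ -1.3208e-5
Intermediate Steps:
V = 45 (V = 9*5 = 45)
R = -4 (R = -4*1 = -4)
I(Q) = -4
H(Z, M) = 138 (H(Z, M) = 2 + 136 = 138)
1/(H(V, I(-10)) + t) = 1/(138 - 75848) = 1/(-75710) = -1/75710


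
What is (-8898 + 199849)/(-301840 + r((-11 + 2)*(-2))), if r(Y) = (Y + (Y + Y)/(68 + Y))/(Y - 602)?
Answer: -599395189/947475859 ≈ -0.63262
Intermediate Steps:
r(Y) = (Y + 2*Y/(68 + Y))/(-602 + Y) (r(Y) = (Y + (2*Y)/(68 + Y))/(-602 + Y) = (Y + 2*Y/(68 + Y))/(-602 + Y))
(-8898 + 199849)/(-301840 + r((-11 + 2)*(-2))) = (-8898 + 199849)/(-301840 + ((-11 + 2)*(-2))*(70 + (-11 + 2)*(-2))/(-40936 + ((-11 + 2)*(-2))² - 534*(-11 + 2)*(-2))) = 190951/(-301840 + (-9*(-2))*(70 - 9*(-2))/(-40936 + (-9*(-2))² - (-4806)*(-2))) = 190951/(-301840 + 18*(70 + 18)/(-40936 + 18² - 534*18)) = 190951/(-301840 + 18*88/(-40936 + 324 - 9612)) = 190951/(-301840 + 18*88/(-50224)) = 190951/(-301840 + 18*(-1/50224)*88) = 190951/(-301840 - 99/3139) = 190951/(-947475859/3139) = 190951*(-3139/947475859) = -599395189/947475859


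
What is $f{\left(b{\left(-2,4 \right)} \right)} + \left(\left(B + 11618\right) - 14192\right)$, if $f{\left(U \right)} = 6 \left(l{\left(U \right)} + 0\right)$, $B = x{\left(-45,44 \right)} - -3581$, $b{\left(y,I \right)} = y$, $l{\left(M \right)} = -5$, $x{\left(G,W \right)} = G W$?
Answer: $-1003$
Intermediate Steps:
$B = 1601$ ($B = \left(-45\right) 44 - -3581 = -1980 + 3581 = 1601$)
$f{\left(U \right)} = -30$ ($f{\left(U \right)} = 6 \left(-5 + 0\right) = 6 \left(-5\right) = -30$)
$f{\left(b{\left(-2,4 \right)} \right)} + \left(\left(B + 11618\right) - 14192\right) = -30 + \left(\left(1601 + 11618\right) - 14192\right) = -30 + \left(13219 - 14192\right) = -30 - 973 = -1003$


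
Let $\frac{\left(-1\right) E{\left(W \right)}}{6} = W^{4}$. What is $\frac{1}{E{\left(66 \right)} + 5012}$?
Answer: $- \frac{1}{113843404} \approx -8.784 \cdot 10^{-9}$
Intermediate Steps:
$E{\left(W \right)} = - 6 W^{4}$
$\frac{1}{E{\left(66 \right)} + 5012} = \frac{1}{- 6 \cdot 66^{4} + 5012} = \frac{1}{\left(-6\right) 18974736 + 5012} = \frac{1}{-113848416 + 5012} = \frac{1}{-113843404} = - \frac{1}{113843404}$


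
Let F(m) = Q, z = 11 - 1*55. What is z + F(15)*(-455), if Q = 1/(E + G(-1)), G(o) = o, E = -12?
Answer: -9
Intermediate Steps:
z = -44 (z = 11 - 55 = -44)
Q = -1/13 (Q = 1/(-12 - 1) = 1/(-13) = -1/13 ≈ -0.076923)
F(m) = -1/13
z + F(15)*(-455) = -44 - 1/13*(-455) = -44 + 35 = -9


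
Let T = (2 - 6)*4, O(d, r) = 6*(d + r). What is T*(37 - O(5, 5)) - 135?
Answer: 233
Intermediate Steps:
O(d, r) = 6*d + 6*r
T = -16 (T = -4*4 = -16)
T*(37 - O(5, 5)) - 135 = -16*(37 - (6*5 + 6*5)) - 135 = -16*(37 - (30 + 30)) - 135 = -16*(37 - 1*60) - 135 = -16*(37 - 60) - 135 = -16*(-23) - 135 = 368 - 135 = 233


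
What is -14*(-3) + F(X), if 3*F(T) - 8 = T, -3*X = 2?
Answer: 400/9 ≈ 44.444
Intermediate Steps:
X = -2/3 (X = -1/3*2 = -2/3 ≈ -0.66667)
F(T) = 8/3 + T/3
-14*(-3) + F(X) = -14*(-3) + (8/3 + (1/3)*(-2/3)) = 42 + (8/3 - 2/9) = 42 + 22/9 = 400/9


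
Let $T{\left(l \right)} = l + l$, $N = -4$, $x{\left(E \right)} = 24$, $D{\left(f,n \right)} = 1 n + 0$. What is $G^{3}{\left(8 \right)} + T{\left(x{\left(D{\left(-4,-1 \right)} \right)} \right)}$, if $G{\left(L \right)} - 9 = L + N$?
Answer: $2245$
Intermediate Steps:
$D{\left(f,n \right)} = n$ ($D{\left(f,n \right)} = n + 0 = n$)
$G{\left(L \right)} = 5 + L$ ($G{\left(L \right)} = 9 + \left(L - 4\right) = 9 + \left(-4 + L\right) = 5 + L$)
$T{\left(l \right)} = 2 l$
$G^{3}{\left(8 \right)} + T{\left(x{\left(D{\left(-4,-1 \right)} \right)} \right)} = \left(5 + 8\right)^{3} + 2 \cdot 24 = 13^{3} + 48 = 2197 + 48 = 2245$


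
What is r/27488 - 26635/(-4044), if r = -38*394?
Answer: 41974757/6947592 ≈ 6.0416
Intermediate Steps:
r = -14972
r/27488 - 26635/(-4044) = -14972/27488 - 26635/(-4044) = -14972*1/27488 - 26635*(-1/4044) = -3743/6872 + 26635/4044 = 41974757/6947592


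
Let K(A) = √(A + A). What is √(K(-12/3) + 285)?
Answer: √(285 + 2*I*√2) ≈ 16.882 + 0.08377*I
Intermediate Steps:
K(A) = √2*√A (K(A) = √(2*A) = √2*√A)
√(K(-12/3) + 285) = √(√2*√(-12/3) + 285) = √(√2*√(-12*⅓) + 285) = √(√2*√(-4) + 285) = √(√2*(2*I) + 285) = √(2*I*√2 + 285) = √(285 + 2*I*√2)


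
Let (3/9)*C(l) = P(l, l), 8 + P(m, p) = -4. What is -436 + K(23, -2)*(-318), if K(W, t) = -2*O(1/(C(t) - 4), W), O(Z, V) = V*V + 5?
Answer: 339188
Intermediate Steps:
P(m, p) = -12 (P(m, p) = -8 - 4 = -12)
C(l) = -36 (C(l) = 3*(-12) = -36)
O(Z, V) = 5 + V**2 (O(Z, V) = V**2 + 5 = 5 + V**2)
K(W, t) = -10 - 2*W**2 (K(W, t) = -2*(5 + W**2) = -10 - 2*W**2)
-436 + K(23, -2)*(-318) = -436 + (-10 - 2*23**2)*(-318) = -436 + (-10 - 2*529)*(-318) = -436 + (-10 - 1058)*(-318) = -436 - 1068*(-318) = -436 + 339624 = 339188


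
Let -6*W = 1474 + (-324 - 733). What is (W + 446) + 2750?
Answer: 6253/2 ≈ 3126.5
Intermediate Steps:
W = -139/2 (W = -(1474 + (-324 - 733))/6 = -(1474 - 1057)/6 = -⅙*417 = -139/2 ≈ -69.500)
(W + 446) + 2750 = (-139/2 + 446) + 2750 = 753/2 + 2750 = 6253/2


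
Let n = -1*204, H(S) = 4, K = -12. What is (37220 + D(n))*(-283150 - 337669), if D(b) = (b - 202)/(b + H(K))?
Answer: -2310814344257/100 ≈ -2.3108e+10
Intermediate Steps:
n = -204
D(b) = (-202 + b)/(4 + b) (D(b) = (b - 202)/(b + 4) = (-202 + b)/(4 + b))
(37220 + D(n))*(-283150 - 337669) = (37220 + (-202 - 204)/(4 - 204))*(-283150 - 337669) = (37220 - 406/(-200))*(-620819) = (37220 - 1/200*(-406))*(-620819) = (37220 + 203/100)*(-620819) = (3722203/100)*(-620819) = -2310814344257/100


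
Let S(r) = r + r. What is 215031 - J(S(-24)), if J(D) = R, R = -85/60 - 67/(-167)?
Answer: 430924159/2004 ≈ 2.1503e+5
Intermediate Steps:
R = -2035/2004 (R = -85*1/60 - 67*(-1/167) = -17/12 + 67/167 = -2035/2004 ≈ -1.0155)
S(r) = 2*r
J(D) = -2035/2004
215031 - J(S(-24)) = 215031 - 1*(-2035/2004) = 215031 + 2035/2004 = 430924159/2004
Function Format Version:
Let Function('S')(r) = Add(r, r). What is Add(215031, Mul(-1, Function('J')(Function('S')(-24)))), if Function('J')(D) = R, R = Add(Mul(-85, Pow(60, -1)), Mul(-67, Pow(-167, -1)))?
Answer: Rational(430924159, 2004) ≈ 2.1503e+5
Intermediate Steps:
R = Rational(-2035, 2004) (R = Add(Mul(-85, Rational(1, 60)), Mul(-67, Rational(-1, 167))) = Add(Rational(-17, 12), Rational(67, 167)) = Rational(-2035, 2004) ≈ -1.0155)
Function('S')(r) = Mul(2, r)
Function('J')(D) = Rational(-2035, 2004)
Add(215031, Mul(-1, Function('J')(Function('S')(-24)))) = Add(215031, Mul(-1, Rational(-2035, 2004))) = Add(215031, Rational(2035, 2004)) = Rational(430924159, 2004)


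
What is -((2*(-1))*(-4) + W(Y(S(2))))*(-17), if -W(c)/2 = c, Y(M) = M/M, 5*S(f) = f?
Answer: 102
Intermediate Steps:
S(f) = f/5
Y(M) = 1
W(c) = -2*c
-((2*(-1))*(-4) + W(Y(S(2))))*(-17) = -((2*(-1))*(-4) - 2*1)*(-17) = -(-2*(-4) - 2)*(-17) = -(8 - 2)*(-17) = -6*(-17) = -1*(-102) = 102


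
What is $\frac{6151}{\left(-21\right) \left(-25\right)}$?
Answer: $\frac{6151}{525} \approx 11.716$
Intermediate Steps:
$\frac{6151}{\left(-21\right) \left(-25\right)} = \frac{6151}{525}$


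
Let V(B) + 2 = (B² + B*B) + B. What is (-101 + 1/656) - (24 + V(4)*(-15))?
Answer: 252561/656 ≈ 385.00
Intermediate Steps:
V(B) = -2 + B + 2*B² (V(B) = -2 + ((B² + B*B) + B) = -2 + ((B² + B²) + B) = -2 + (2*B² + B) = -2 + (B + 2*B²) = -2 + B + 2*B²)
(-101 + 1/656) - (24 + V(4)*(-15)) = (-101 + 1/656) - (24 + (-2 + 4 + 2*4²)*(-15)) = (-101 + 1/656) - (24 + (-2 + 4 + 2*16)*(-15)) = -66255/656 - (24 + (-2 + 4 + 32)*(-15)) = -66255/656 - (24 + 34*(-15)) = -66255/656 - (24 - 510) = -66255/656 - 1*(-486) = -66255/656 + 486 = 252561/656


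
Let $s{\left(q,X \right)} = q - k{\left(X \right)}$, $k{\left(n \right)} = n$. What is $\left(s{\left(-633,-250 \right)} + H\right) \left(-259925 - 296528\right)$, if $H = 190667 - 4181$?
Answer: $-103557572659$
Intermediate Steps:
$s{\left(q,X \right)} = q - X$
$H = 186486$
$\left(s{\left(-633,-250 \right)} + H\right) \left(-259925 - 296528\right) = \left(\left(-633 - -250\right) + 186486\right) \left(-259925 - 296528\right) = \left(\left(-633 + 250\right) + 186486\right) \left(-556453\right) = \left(-383 + 186486\right) \left(-556453\right) = 186103 \left(-556453\right) = -103557572659$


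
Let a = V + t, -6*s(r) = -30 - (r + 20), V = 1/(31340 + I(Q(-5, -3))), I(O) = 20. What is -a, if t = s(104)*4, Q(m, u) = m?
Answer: -9658883/94080 ≈ -102.67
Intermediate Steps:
V = 1/31360 (V = 1/(31340 + 20) = 1/31360 ≈ 3.1888e-5)
s(r) = 25/3 + r/6 (s(r) = -(-30 - (r + 20))/6 = -(-30 - (20 + r))/6 = -(-30 + (-20 - r))/6 = -(-50 - r)/6 = 25/3 + r/6)
t = 308/3 (t = (25/3 + (1/6)*104)*4 = (25/3 + 52/3)*4 = (77/3)*4 = 308/3 ≈ 102.67)
a = 9658883/94080 (a = 1/31360 + 308/3 = 9658883/94080 ≈ 102.67)
-a = -1*9658883/94080 = -9658883/94080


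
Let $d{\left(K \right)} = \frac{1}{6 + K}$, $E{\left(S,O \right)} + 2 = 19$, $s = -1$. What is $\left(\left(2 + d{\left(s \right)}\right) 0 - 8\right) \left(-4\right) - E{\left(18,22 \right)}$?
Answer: $15$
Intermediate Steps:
$E{\left(S,O \right)} = 17$ ($E{\left(S,O \right)} = -2 + 19 = 17$)
$\left(\left(2 + d{\left(s \right)}\right) 0 - 8\right) \left(-4\right) - E{\left(18,22 \right)} = \left(\left(2 + \frac{1}{6 - 1}\right) 0 - 8\right) \left(-4\right) - 17 = \left(\left(2 + \frac{1}{5}\right) 0 - 8\right) \left(-4\right) - 17 = \left(\frac{11}{5} \cdot 0 - 8\right) \left(-4\right) - 17 = \left(0 - 8\right) \left(-4\right) - 17 = \left(-8\right) \left(-4\right) - 17 = 32 - 17 = 15$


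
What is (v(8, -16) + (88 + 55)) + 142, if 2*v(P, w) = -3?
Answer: 567/2 ≈ 283.50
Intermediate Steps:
v(P, w) = -3/2 (v(P, w) = (½)*(-3) = -3/2)
(v(8, -16) + (88 + 55)) + 142 = (-3/2 + (88 + 55)) + 142 = (-3/2 + 143) + 142 = 283/2 + 142 = 567/2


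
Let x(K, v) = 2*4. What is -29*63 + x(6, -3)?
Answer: -1819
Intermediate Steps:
x(K, v) = 8
-29*63 + x(6, -3) = -29*63 + 8 = -1827 + 8 = -1819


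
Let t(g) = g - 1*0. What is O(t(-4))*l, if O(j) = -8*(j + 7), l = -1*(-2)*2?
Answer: -96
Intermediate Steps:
t(g) = g (t(g) = g + 0 = g)
l = 4 (l = 2*2 = 4)
O(j) = -56 - 8*j (O(j) = -8*(7 + j) = -56 - 8*j)
O(t(-4))*l = (-56 - 8*(-4))*4 = (-56 + 32)*4 = -24*4 = -96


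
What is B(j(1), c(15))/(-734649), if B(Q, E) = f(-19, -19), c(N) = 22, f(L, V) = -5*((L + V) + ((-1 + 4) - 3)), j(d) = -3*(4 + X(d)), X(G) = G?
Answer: -190/734649 ≈ -0.00025863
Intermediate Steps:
j(d) = -12 - 3*d (j(d) = -3*(4 + d) = -12 - 3*d)
f(L, V) = -5*L - 5*V (f(L, V) = -5*((L + V) + (3 - 3)) = -5*((L + V) + 0) = -5*(L + V) = -5*L - 5*V)
B(Q, E) = 190 (B(Q, E) = -5*(-19) - 5*(-19) = 95 + 95 = 190)
B(j(1), c(15))/(-734649) = 190/(-734649) = 190*(-1/734649) = -190/734649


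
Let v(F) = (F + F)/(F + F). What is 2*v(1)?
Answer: 2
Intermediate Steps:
v(F) = 1 (v(F) = (2*F)/((2*F)) = (2*F)*(1/(2*F)) = 1)
2*v(1) = 2*1 = 2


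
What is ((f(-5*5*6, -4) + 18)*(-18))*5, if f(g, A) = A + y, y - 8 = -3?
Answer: -1710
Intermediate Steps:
y = 5 (y = 8 - 3 = 5)
f(g, A) = 5 + A (f(g, A) = A + 5 = 5 + A)
((f(-5*5*6, -4) + 18)*(-18))*5 = (((5 - 4) + 18)*(-18))*5 = ((1 + 18)*(-18))*5 = (19*(-18))*5 = -342*5 = -1710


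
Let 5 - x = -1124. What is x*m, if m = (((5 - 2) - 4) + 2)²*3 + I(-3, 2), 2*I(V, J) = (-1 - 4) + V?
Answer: -1129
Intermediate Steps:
x = 1129 (x = 5 - 1*(-1124) = 5 + 1124 = 1129)
I(V, J) = -5/2 + V/2 (I(V, J) = ((-1 - 4) + V)/2 = (-5 + V)/2 = -5/2 + V/2)
m = -1 (m = (((5 - 2) - 4) + 2)²*3 + (-5/2 + (½)*(-3)) = ((3 - 4) + 2)²*3 + (-5/2 - 3/2) = (-1 + 2)²*3 - 4 = 1²*3 - 4 = 1*3 - 4 = 3 - 4 = -1)
x*m = 1129*(-1) = -1129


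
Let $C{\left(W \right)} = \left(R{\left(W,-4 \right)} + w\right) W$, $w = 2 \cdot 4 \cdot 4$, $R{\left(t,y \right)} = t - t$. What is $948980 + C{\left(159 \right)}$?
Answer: $954068$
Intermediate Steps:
$R{\left(t,y \right)} = 0$
$w = 32$ ($w = 8 \cdot 4 = 32$)
$C{\left(W \right)} = 32 W$ ($C{\left(W \right)} = \left(0 + 32\right) W = 32 W$)
$948980 + C{\left(159 \right)} = 948980 + 32 \cdot 159 = 948980 + 5088 = 954068$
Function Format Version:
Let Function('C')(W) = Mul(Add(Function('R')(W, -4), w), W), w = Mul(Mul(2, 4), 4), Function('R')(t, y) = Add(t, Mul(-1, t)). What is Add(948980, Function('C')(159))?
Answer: 954068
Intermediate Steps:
Function('R')(t, y) = 0
w = 32 (w = Mul(8, 4) = 32)
Function('C')(W) = Mul(32, W) (Function('C')(W) = Mul(Add(0, 32), W) = Mul(32, W))
Add(948980, Function('C')(159)) = Add(948980, Mul(32, 159)) = Add(948980, 5088) = 954068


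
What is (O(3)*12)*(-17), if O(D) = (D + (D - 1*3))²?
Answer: -1836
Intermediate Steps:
O(D) = (-3 + 2*D)² (O(D) = (D + (D - 3))² = (D + (-3 + D))² = (-3 + 2*D)²)
(O(3)*12)*(-17) = ((-3 + 2*3)²*12)*(-17) = ((-3 + 6)²*12)*(-17) = (3²*12)*(-17) = (9*12)*(-17) = 108*(-17) = -1836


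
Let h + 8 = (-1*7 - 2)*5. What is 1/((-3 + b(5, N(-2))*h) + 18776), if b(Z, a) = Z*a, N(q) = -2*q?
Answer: 1/17713 ≈ 5.6456e-5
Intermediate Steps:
h = -53 (h = -8 + (-1*7 - 2)*5 = -8 + (-7 - 2)*5 = -8 - 9*5 = -8 - 45 = -53)
1/((-3 + b(5, N(-2))*h) + 18776) = 1/((-3 + (5*(-2*(-2)))*(-53)) + 18776) = 1/((-3 + (5*4)*(-53)) + 18776) = 1/((-3 + 20*(-53)) + 18776) = 1/((-3 - 1060) + 18776) = 1/(-1063 + 18776) = 1/17713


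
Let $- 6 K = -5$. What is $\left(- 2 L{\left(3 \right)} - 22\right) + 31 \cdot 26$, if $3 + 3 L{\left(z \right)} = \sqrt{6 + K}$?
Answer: $786 - \frac{\sqrt{246}}{9} \approx 784.26$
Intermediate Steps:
$K = \frac{5}{6}$ ($K = \left(- \frac{1}{6}\right) \left(-5\right) = \frac{5}{6} \approx 0.83333$)
$L{\left(z \right)} = -1 + \frac{\sqrt{246}}{18}$ ($L{\left(z \right)} = -1 + \frac{\sqrt{6 + \frac{5}{6}}}{3} = -1 + \frac{\sqrt{\frac{41}{6}}}{3} = -1 + \frac{\frac{1}{6} \sqrt{246}}{3} = -1 + \frac{\sqrt{246}}{18}$)
$\left(- 2 L{\left(3 \right)} - 22\right) + 31 \cdot 26 = \left(- 2 \left(-1 + \frac{\sqrt{246}}{18}\right) - 22\right) + 31 \cdot 26 = \left(\left(2 - \frac{\sqrt{246}}{9}\right) - 22\right) + 806 = \left(-20 - \frac{\sqrt{246}}{9}\right) + 806 = 786 - \frac{\sqrt{246}}{9}$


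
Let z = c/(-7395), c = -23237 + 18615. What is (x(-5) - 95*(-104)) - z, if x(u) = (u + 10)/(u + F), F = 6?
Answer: 73094953/7395 ≈ 9884.4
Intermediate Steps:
c = -4622
x(u) = (10 + u)/(6 + u) (x(u) = (u + 10)/(u + 6) = (10 + u)/(6 + u))
z = 4622/7395 (z = -4622/(-7395) = -4622*(-1/7395) = 4622/7395 ≈ 0.62502)
(x(-5) - 95*(-104)) - z = ((10 - 5)/(6 - 5) - 95*(-104)) - 1*4622/7395 = (5/1 + 9880) - 4622/7395 = (1*5 + 9880) - 4622/7395 = (5 + 9880) - 4622/7395 = 9885 - 4622/7395 = 73094953/7395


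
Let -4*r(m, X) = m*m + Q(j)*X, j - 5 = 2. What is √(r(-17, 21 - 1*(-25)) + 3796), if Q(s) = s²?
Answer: √12641/2 ≈ 56.216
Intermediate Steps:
j = 7 (j = 5 + 2 = 7)
r(m, X) = -49*X/4 - m²/4 (r(m, X) = -(m*m + 7²*X)/4 = -(m² + 49*X)/4 = -49*X/4 - m²/4)
√(r(-17, 21 - 1*(-25)) + 3796) = √((-49*(21 - 1*(-25))/4 - ¼*(-17)²) + 3796) = √((-49*(21 + 25)/4 - ¼*289) + 3796) = √((-49/4*46 - 289/4) + 3796) = √((-1127/2 - 289/4) + 3796) = √(-2543/4 + 3796) = √(12641/4) = √12641/2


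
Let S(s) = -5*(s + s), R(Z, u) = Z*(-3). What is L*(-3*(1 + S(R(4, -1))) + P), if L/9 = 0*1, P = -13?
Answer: 0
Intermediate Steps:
R(Z, u) = -3*Z
S(s) = -10*s
L = 0 (L = 9*(0*1) = 9*0 = 0)
L*(-3*(1 + S(R(4, -1))) + P) = 0*(-3*(1 - (-30)*4) - 13) = 0*(-3*(1 - 10*(-12)) - 13) = 0*(-3*(1 + 120) - 13) = 0*(-3*121 - 13) = 0*(-363 - 13) = 0*(-376) = 0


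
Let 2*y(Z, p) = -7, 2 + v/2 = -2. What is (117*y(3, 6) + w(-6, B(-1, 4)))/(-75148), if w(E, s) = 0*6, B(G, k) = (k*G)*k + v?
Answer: 819/150296 ≈ 0.0054493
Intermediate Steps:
v = -8 (v = -4 + 2*(-2) = -4 - 4 = -8)
y(Z, p) = -7/2 (y(Z, p) = (½)*(-7) = -7/2)
B(G, k) = -8 + G*k² (B(G, k) = (k*G)*k - 8 = (G*k)*k - 8 = G*k² - 8 = -8 + G*k²)
w(E, s) = 0
(117*y(3, 6) + w(-6, B(-1, 4)))/(-75148) = (117*(-7/2) + 0)/(-75148) = (-819/2 + 0)*(-1/75148) = -819/2*(-1/75148) = 819/150296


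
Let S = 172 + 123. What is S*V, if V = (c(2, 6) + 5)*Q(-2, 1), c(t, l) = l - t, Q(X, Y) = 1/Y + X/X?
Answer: 5310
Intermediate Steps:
Q(X, Y) = 1 + 1/Y (Q(X, Y) = 1/Y + 1 = 1 + 1/Y)
V = 18 (V = ((6 - 1*2) + 5)*((1 + 1)/1) = ((6 - 2) + 5)*(1*2) = (4 + 5)*2 = 9*2 = 18)
S = 295
S*V = 295*18 = 5310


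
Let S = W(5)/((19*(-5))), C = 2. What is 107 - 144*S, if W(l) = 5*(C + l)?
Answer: 3041/19 ≈ 160.05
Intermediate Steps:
W(l) = 10 + 5*l (W(l) = 5*(2 + l) = 10 + 5*l)
S = -7/19 (S = (10 + 5*5)/((19*(-5))) = (10 + 25)/(-95) = 35*(-1/95) = -7/19 ≈ -0.36842)
107 - 144*S = 107 - 144*(-7/19) = 107 + 1008/19 = 3041/19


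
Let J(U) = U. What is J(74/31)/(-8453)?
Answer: -74/262043 ≈ -0.00028240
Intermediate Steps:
J(74/31)/(-8453) = (74/31)/(-8453) = (74*(1/31))*(-1/8453) = (74/31)*(-1/8453) = -74/262043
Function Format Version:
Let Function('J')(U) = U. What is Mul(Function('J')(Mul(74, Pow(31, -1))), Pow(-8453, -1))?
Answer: Rational(-74, 262043) ≈ -0.00028240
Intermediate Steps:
Mul(Function('J')(Mul(74, Pow(31, -1))), Pow(-8453, -1)) = Mul(Mul(74, Pow(31, -1)), Pow(-8453, -1)) = Mul(Mul(74, Rational(1, 31)), Rational(-1, 8453)) = Mul(Rational(74, 31), Rational(-1, 8453)) = Rational(-74, 262043)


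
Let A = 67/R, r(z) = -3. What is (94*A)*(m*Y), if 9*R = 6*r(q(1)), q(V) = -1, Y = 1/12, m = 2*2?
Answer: -3149/3 ≈ -1049.7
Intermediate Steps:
m = 4
Y = 1/12 ≈ 0.083333
R = -2 (R = (6*(-3))/9 = (⅑)*(-18) = -2)
A = -67/2 (A = 67/(-2) = 67*(-½) = -67/2 ≈ -33.500)
(94*A)*(m*Y) = (94*(-67/2))*(4*(1/12)) = -3149*⅓ = -3149/3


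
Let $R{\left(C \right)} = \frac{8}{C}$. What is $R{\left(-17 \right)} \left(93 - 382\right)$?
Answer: $136$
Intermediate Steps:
$R{\left(-17 \right)} \left(93 - 382\right) = \frac{8}{-17} \left(93 - 382\right) = 8 \left(- \frac{1}{17}\right) \left(-289\right) = \left(- \frac{8}{17}\right) \left(-289\right) = 136$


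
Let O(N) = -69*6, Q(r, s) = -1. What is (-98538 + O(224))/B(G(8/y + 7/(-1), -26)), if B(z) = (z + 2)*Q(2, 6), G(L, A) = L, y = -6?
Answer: -15624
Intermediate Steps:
O(N) = -414
B(z) = -2 - z (B(z) = (z + 2)*(-1) = (2 + z)*(-1) = -2 - z)
(-98538 + O(224))/B(G(8/y + 7/(-1), -26)) = (-98538 - 414)/(-2 - (8/(-6) + 7/(-1))) = -98952/(-2 - (8*(-⅙) + 7*(-1))) = -98952/(-2 - (-4/3 - 7)) = -98952/(-2 - 1*(-25/3)) = -98952/(-2 + 25/3) = -98952/19/3 = -98952*3/19 = -15624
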